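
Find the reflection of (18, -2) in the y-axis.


Reflection rule for y-axis: (-x, y)
(18, -2) -> (-18, -2)

(-18, -2)


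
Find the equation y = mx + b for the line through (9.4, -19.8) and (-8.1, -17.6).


m = (2.2)/(-17.5) = -0.1257
b = y1 - m*x1 = -19.8 - (2.2*9.4)/(-17.5) = -19.8 + 1.1817 = -18.6183

y = -0.1257x - 18.6183


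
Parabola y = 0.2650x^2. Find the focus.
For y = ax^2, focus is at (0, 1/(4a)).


a = 0.2650
4a = 1.0600
focus = (0, 1/1.0600) = (0, 0.9434)

Focus = (0, 0.9434)


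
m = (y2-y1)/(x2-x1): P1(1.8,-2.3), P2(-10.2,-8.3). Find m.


dy = -8.3 + 2.3 = -6
dx = -10.2 - 1.8 = -12.0
m = -6/(-12.0) = 0.5000

m = 0.5000


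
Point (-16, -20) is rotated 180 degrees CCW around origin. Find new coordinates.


cos(180) = -1, sin(180) = 0
x' = -16*(-1) + 20*0 = 16
y' = -16*0 - 20*(-1) = 20

(16, 20)


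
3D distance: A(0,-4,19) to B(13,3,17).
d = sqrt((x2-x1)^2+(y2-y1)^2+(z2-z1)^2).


dx=13, dy=7, dz=-2
d = sqrt(169+49+4) = sqrt(222) = 14.8997

14.8997


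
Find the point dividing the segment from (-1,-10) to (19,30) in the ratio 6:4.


Px = (6*19 + 4*(-1))/10 = 110/10 = 11.0000
Py = (6*30 + 4*(-10))/10 = 140/10 = 14.0000

P = (11.0000, 14.0000)


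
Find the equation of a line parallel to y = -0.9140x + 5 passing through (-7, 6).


Parallel lines have equal slopes.
m2 = -0.9140
b2 = 6 + 0.9140*(-7) = -0.3980

y = -0.9140x - 0.3980


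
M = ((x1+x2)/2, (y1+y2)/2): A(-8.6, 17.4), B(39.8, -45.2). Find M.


Mx = (-8.6 + 39.8)/2 = 31.2/2 = 15.6000
My = (17.4 - 45.2)/2 = -27.8/2 = -13.9000

(15.6000, -13.9000)


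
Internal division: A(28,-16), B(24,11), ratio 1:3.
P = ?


Px = (1*24 + 3*28)/4 = 108/4 = 27.0000
Py = (1*11 + 3*(-16))/4 = -37/4 = -9.2500

P = (27.0000, -9.2500)


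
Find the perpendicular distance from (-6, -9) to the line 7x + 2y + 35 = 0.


|7*(-6) + 2*(-9) + 35| = |-25| = 25
sqrt(49 + 4) = sqrt(53) = 7.2801
d = 25/sqrt(53) = 3.4340

3.4340


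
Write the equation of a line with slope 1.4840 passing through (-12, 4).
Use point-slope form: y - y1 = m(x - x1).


y - 4 = 1.4840(x + 12)
y = 1.4840x + 4 - 1.4840*(-12)
y = 1.4840x + 21.8080

y = 1.4840x + 21.8080


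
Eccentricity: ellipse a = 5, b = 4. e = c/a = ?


c = sqrt(25-16) = sqrt(9) = 3.0000
e = c/a = 3/5 = 0.6000

e = 0.6000


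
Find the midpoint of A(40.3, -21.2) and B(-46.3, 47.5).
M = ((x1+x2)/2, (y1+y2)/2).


Mx = (40.3 - 46.3)/2 = -6.0/2 = -3.0000
My = (-21.2 + 47.5)/2 = 26.3/2 = 13.1500

(-3.0000, 13.1500)


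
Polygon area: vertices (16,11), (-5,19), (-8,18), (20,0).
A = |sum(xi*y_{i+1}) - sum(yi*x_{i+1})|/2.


sum(xi*y_{i+1}) = 16*19 - 5*18 - 8*0 + 20*11 = 434
sum(yi*x_{i+1}) = 11*(-5) + 19*(-8) + 18*20 + 0*16 = 153
Area = |434 - 153|/2 = 281/2 = 140.5000

140.5000 sq units


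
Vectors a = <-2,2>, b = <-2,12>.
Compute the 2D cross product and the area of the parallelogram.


cross = -2*12 - 2*(-2) = -24 + 4 = -20
Parallelogram area = |-20| = 20

cross = -20, parallelogram area = 20


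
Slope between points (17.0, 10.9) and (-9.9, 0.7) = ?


dy = 0.7 - 10.9 = -10.2
dx = -9.9 - 17.0 = -26.9
m = -10.2/(-26.9) = 0.3792

m = 0.3792


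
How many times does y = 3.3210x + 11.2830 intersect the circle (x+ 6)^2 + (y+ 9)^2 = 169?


Substitute y = 3.3210x + 11.2830: (x+ 6)^2 + (3.3210x+11.2830+ 9)^2 = 169
Expand to Ax^2 + Bx + C = 0, where b-k = 20.283
A = 1+m^2 = 12.029041
B = 2(m(b-k) - h) = 2(3.3210*20.283 + 6) = 146.719686
C = h^2 + (b-k)^2 - r^2 = 36 + 411.400089 - 169 = 278.400089
disc = B^2-4AC = 21526.6663 - 13395.5443 = 8131.1220
disc > 0

2 intersection points


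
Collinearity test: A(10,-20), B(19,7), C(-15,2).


10*(7-2) + 19*(2+ 20) - 15*(-20-7)
= 50 + 418 + 405 = 873

No, not collinear (determinant = 873)


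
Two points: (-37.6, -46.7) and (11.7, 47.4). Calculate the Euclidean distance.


dx = 11.7 + 37.6 = 49.3
dy = 47.4 + 46.7 = 94.1
d = sqrt(2430.49 + 8854.81) = sqrt(11285.3) = 106.2323

106.2323


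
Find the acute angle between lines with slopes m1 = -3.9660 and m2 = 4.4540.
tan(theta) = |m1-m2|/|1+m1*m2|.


m1-m2 = -8.42
1+m1*m2 = -16.664564
tan(theta) = |-8.42/(-16.664564)| = 0.505264
theta = arctan(|-8.42/(-16.664564)|) = 26.8058 degrees (acute angle)

26.8058 degrees


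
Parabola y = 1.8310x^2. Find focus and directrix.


a = 1.8310
1/(4a) = 0.1365
Focus = (0, 0.1365)
Directrix: y = -0.1365

Focus = (0, 0.1365), Directrix: y = -0.1365


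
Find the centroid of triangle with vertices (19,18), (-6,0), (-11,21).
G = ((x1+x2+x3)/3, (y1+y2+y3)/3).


Gx = (19- 6- 11)/3 = 2/3 = 0.6667
Gy = (18+0+21)/3 = 39/3 = 13.0000

G = (0.6667, 13.0000)


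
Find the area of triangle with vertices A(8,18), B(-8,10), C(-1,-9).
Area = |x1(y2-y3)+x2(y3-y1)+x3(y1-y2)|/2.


8*(10+ 9) = 152
-8*(-9-18) = 216
-1*(18-10) = -8
sum = 360
Area = |360|/2 = 180.0000

180.0000 sq units


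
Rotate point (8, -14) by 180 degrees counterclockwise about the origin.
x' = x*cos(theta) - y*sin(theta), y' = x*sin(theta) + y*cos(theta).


cos(180) = -1, sin(180) = 0
x' = 8*(-1) + 14*0 = -8
y' = 8*0 - 14*(-1) = 14

(-8, 14)


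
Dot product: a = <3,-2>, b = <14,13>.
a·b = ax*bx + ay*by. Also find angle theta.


a·b = 3*14 - 2*13 = 42 - 26 = 16
|a| = sqrt(9+4) = 3.6056
|b| = sqrt(196+169) = 19.1050
cos(theta) = 16/(sqrt(13)*sqrt(365)) = 16/sqrt(4745) = 0.232275
theta = arccos(16/sqrt(4745)) = 76.5690 degrees

a·b = 16, theta = 76.5690 deg


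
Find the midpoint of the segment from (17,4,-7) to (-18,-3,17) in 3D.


Mx = (17- 18)/2 = -0.5000
My = (4- 3)/2 = 0.5000
Mz = (-7+17)/2 = 5.0000

M = (-0.5000, 0.5000, 5.0000)


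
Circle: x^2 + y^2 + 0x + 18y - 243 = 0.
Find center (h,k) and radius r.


h = -D/2 = 0/2 = 0
k = -E/2 = -18/2 = -9
r^2 = h^2 + k^2 - F = 0 + 81 + 243 = 324
r = 18

Center (0, -9), radius = 18


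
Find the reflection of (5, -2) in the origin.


Reflection rule for origin: (-x, -y)
(5, -2) -> (-5, 2)

(-5, 2)


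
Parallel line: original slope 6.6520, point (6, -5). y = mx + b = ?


Parallel lines have equal slopes.
m2 = 6.6520
b2 = -5 - 6.6520*6 = -44.9120

y = 6.6520x - 44.9120


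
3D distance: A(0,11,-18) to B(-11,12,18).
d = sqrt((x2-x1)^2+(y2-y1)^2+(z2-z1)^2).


dx=-11, dy=1, dz=36
d = sqrt(121+1+1296) = sqrt(1418) = 37.6563

37.6563


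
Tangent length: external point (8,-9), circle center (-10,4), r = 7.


d = sqrt((8+ 10)^2 + (-9-4)^2) = sqrt(324+169) = 22.2036
L = sqrt(493.0000 - 49) = sqrt(444.0000) = 21.0713

21.0713


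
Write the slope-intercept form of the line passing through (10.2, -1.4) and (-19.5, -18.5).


m = (-17.1)/(-29.7) = 0.5758
b = y1 - m*x1 = -1.4 - (-17.1*10.2)/(-29.7) = -1.4 - 5.8727 = -7.2727

y = 0.5758x - 7.2727


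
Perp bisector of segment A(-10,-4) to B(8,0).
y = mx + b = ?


Midpoint = (-1, -2)
Slope of AB = dy/dx = 4/18 = 0.2222
Perp slope = -dx/dy = -18/4 = -4.5000
b = My - (perp slope)*Mx = -2 + (18*(-1))/4 = -2 - 4.5000 = -6.5000

y = -4.5000x - 6.5000


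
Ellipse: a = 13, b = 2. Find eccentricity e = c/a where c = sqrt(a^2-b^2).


c = sqrt(169-4) = sqrt(165) = 12.8452
e = c/a = sqrt(165)/13 = 0.9881

e = 0.9881


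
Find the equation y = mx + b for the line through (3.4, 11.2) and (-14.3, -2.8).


m = (-14.0)/(-17.7) = 0.7910
b = y1 - m*x1 = 11.2 - (-14.0*3.4)/(-17.7) = 11.2 - 2.6893 = 8.5107

y = 0.7910x + 8.5107


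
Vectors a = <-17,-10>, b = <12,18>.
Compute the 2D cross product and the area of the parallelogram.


cross = -17*18 + 10*12 = -306 + 120 = -186
Parallelogram area = |-186| = 186

cross = -186, parallelogram area = 186


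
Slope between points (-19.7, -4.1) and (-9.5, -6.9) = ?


dy = -6.9 + 4.1 = -2.8
dx = -9.5 + 19.7 = 10.2
m = -2.8/10.2 = -0.2745

m = -0.2745


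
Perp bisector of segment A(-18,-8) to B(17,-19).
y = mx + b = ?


Midpoint = (-0.5, -13.5)
Slope of AB = dy/dx = -11/35 = -0.3143
Perp slope = -dx/dy = 35/11 = 3.1818
b = My - (perp slope)*Mx = -13.5 + (35*(-0.5))/(-11) = -13.5 + 1.5909 = -11.9091

y = 3.1818x - 11.9091


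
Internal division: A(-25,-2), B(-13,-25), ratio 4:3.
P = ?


Px = (4*(-13) + 3*(-25))/7 = -127/7 = -18.1429
Py = (4*(-25) + 3*(-2))/7 = -106/7 = -15.1429

P = (-18.1429, -15.1429)


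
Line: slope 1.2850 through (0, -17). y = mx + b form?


y + 17 = 1.2850(x - 0)
y = 1.2850x - 17 - 1.2850*0
y = 1.2850x - 17.0000

y = 1.2850x - 17.0000


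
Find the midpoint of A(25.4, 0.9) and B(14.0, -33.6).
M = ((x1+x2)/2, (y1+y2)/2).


Mx = (25.4 + 14.0)/2 = 39.4/2 = 19.7000
My = (0.9 - 33.6)/2 = -32.7/2 = -16.3500

(19.7000, -16.3500)


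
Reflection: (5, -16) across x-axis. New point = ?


Reflection rule for x-axis: (x, -y)
(5, -16) -> (5, 16)

(5, 16)


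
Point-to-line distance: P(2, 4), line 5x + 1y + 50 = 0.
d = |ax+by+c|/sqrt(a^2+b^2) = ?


|5*2 + 1*4 + 50| = |64| = 64
sqrt(25 + 1) = sqrt(26) = 5.0990
d = 64/sqrt(26) = 12.5514

12.5514


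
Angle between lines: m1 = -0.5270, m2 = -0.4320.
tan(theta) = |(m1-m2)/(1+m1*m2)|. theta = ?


m1-m2 = -0.095
1+m1*m2 = 1.227664
tan(theta) = |-0.095/1.227664| = 0.077383
theta = arctan(|-0.095/1.227664|) = 4.4249 degrees (acute angle)

4.4249 degrees


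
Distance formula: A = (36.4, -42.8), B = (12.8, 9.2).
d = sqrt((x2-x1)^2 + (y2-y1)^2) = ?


dx = 12.8 - 36.4 = -23.6
dy = 9.2 + 42.8 = 52.0
d = sqrt(556.96 + 2704.0) = sqrt(3260.96) = 57.1048

57.1048


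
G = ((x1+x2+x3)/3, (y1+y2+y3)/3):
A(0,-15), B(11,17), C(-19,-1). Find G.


Gx = (0+11- 19)/3 = -8/3 = -2.6667
Gy = (-15+17- 1)/3 = 1/3 = 0.3333

G = (-2.6667, 0.3333)


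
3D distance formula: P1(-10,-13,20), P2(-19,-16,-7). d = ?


dx=-9, dy=-3, dz=-27
d = sqrt(81+9+729) = sqrt(819) = 28.6182

28.6182


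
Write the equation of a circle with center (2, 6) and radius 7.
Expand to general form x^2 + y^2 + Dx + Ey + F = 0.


(x-2)^2 + (y-6)^2 = 7^2
D = -2h = -4, E = -2k = -12
F = h^2+k^2-r^2 = 4+36-49 = -9

x^2 + y^2 - 4x - 12y - 9 = 0


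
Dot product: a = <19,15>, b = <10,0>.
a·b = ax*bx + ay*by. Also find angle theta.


a·b = 19*10 + 15*0 = 190 + 0 = 190
|a| = sqrt(361+225) = 24.2074
|b| = sqrt(100+0) = 10.0000
cos(theta) = 190/(sqrt(586)*sqrt(100)) = 190/sqrt(58600) = 0.784883
theta = arccos(190/sqrt(58600)) = 38.2902 degrees

a·b = 190, theta = 38.2902 deg


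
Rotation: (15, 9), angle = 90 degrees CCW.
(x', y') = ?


cos(90) = 0, sin(90) = 1
x' = 15*0 - 9*1 = -9
y' = 15*1 + 9*0 = 15

(-9, 15)


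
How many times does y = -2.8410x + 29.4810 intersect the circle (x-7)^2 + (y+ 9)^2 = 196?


Substitute y = -2.8410x + 29.4810: (x-7)^2 + (-2.8410x+29.4810+ 9)^2 = 196
Expand to Ax^2 + Bx + C = 0, where b-k = 38.481
A = 1+m^2 = 9.071281
B = 2(m(b-k) - h) = 2(-2.8410*38.481 - 7) = -232.649042
C = h^2 + (b-k)^2 - r^2 = 49 + 1480.787361 - 196 = 1333.787361
disc = B^2-4AC = 54125.5767 - 48396.6398 = 5728.9369
disc > 0

2 intersection points


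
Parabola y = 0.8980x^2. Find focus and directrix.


a = 0.8980
1/(4a) = 0.2784
Focus = (0, 0.2784)
Directrix: y = -0.2784

Focus = (0, 0.2784), Directrix: y = -0.2784


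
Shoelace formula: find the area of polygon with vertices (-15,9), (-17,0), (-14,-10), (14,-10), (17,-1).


sum(xi*y_{i+1}) = -15*0 - 17*(-10) - 14*(-10) + 14*(-1) + 17*9 = 449
sum(yi*x_{i+1}) = 9*(-17) + 0*(-14) - 10*14 - 10*17 - 1*(-15) = -448
Area = |449 + 448|/2 = 897/2 = 448.5000

448.5000 sq units


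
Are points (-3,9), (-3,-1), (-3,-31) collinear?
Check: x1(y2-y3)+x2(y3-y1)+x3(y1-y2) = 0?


-3*(-1+ 31) - 3*(-31-9) - 3*(9+ 1)
= -90 + 120 - 30 = 0

Yes, collinear (determinant = 0)


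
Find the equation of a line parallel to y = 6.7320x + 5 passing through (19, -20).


Parallel lines have equal slopes.
m2 = 6.7320
b2 = -20 - 6.7320*19 = -147.9080

y = 6.7320x - 147.9080


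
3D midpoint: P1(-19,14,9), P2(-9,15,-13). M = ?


Mx = (-19- 9)/2 = -14.0000
My = (14+15)/2 = 14.5000
Mz = (9- 13)/2 = -2.0000

M = (-14.0000, 14.5000, -2.0000)


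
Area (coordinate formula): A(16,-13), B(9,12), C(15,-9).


16*(12+ 9) = 336
9*(-9+ 13) = 36
15*(-13-12) = -375
sum = -3
Area = |-3|/2 = 1.5000

1.5000 sq units


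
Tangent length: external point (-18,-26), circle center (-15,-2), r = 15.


d = sqrt((-18+ 15)^2 + (-26+ 2)^2) = sqrt(9+576) = 24.1868
L = sqrt(585.0000 - 225) = sqrt(360.0000) = 18.9737

18.9737


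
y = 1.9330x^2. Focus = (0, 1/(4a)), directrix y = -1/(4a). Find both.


a = 1.9330
1/(4a) = 0.1293
Focus = (0, 0.1293)
Directrix: y = -0.1293

Focus = (0, 0.1293), Directrix: y = -0.1293


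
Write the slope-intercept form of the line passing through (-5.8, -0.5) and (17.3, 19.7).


m = (20.2)/(23.1) = 0.8745
b = y1 - m*x1 = -0.5 - (20.2*(-5.8))/(23.1) = -0.5 + 5.0719 = 4.5719

y = 0.8745x + 4.5719


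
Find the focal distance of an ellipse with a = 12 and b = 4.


c^2 = 12^2 - 4^2 = 144 - 16 = 128
c = sqrt(128) = 11.3137

c = 11.3137


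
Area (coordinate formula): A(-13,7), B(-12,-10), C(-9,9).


-13*(-10-9) = 247
-12*(9-7) = -24
-9*(7+ 10) = -153
sum = 70
Area = |70|/2 = 35.0000

35.0000 sq units


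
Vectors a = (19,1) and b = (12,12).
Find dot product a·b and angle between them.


a·b = 19*12 + 1*12 = 228 + 12 = 240
|a| = sqrt(361+1) = 19.0263
|b| = sqrt(144+144) = 16.9706
cos(theta) = 240/(sqrt(362)*sqrt(288)) = 240/sqrt(104256) = 0.743294
theta = arccos(240/sqrt(104256)) = 41.9872 degrees

a·b = 240, theta = 41.9872 deg


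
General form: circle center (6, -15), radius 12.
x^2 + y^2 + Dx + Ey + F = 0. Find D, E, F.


(x-6)^2 + (y+ 15)^2 = 12^2
D = -2h = -12, E = -2k = 30
F = h^2+k^2-r^2 = 36+225-144 = 117

D = -12, E = 30, F = 117


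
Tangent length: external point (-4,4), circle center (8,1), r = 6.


d = sqrt((-4-8)^2 + (4-1)^2) = sqrt(144+9) = 12.3693
L = sqrt(153.0000 - 36) = sqrt(117.0000) = 10.8167

10.8167


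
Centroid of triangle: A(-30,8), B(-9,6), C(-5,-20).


Gx = (-30- 9- 5)/3 = -44/3 = -14.6667
Gy = (8+6- 20)/3 = -6/3 = -2.0000

G = (-14.6667, -2.0000)


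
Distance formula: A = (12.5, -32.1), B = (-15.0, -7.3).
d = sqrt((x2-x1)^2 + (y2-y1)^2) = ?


dx = -15.0 - 12.5 = -27.5
dy = -7.3 + 32.1 = 24.8
d = sqrt(756.25 + 615.04) = sqrt(1371.29) = 37.0309

37.0309


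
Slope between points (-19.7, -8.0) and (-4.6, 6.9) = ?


dy = 6.9 + 8.0 = 14.9
dx = -4.6 + 19.7 = 15.1
m = 14.9/15.1 = 0.9868

m = 0.9868


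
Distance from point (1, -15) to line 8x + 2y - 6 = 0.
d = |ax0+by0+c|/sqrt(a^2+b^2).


|8*1 + 2*(-15) - 6| = |-28| = 28
sqrt(64 + 4) = sqrt(68) = 8.2462
d = 28/sqrt(68) = 3.3955

3.3955


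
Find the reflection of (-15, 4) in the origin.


Reflection rule for origin: (-x, -y)
(-15, 4) -> (15, -4)

(15, -4)


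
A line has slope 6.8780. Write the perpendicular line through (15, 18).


Perpendicular slope = -1/m1 = -1/6.8780 = -0.1454
b2 = y0 - m2*x0 = 18 + 15/6.8780 = 18 + 2.1809 = 20.1809

y = -0.1454x + 20.1809


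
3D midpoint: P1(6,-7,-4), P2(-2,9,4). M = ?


Mx = (6- 2)/2 = 2.0000
My = (-7+9)/2 = 1.0000
Mz = (-4+4)/2 = 0

M = (2.0000, 1.0000, 0)


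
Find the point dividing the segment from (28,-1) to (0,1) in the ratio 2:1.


Px = (2*0 + 1*28)/3 = 28/3 = 9.3333
Py = (2*1 + 1*(-1))/3 = 1/3 = 0.3333

P = (9.3333, 0.3333)


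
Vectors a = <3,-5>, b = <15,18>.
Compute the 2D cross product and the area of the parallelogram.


cross = 3*18 + 5*15 = 54 + 75 = 129
Parallelogram area = |129| = 129

cross = 129, parallelogram area = 129


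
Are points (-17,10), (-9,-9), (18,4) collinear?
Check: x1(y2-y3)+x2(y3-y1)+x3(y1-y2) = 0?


-17*(-9-4) - 9*(4-10) + 18*(10+ 9)
= 221 + 54 + 342 = 617

No, not collinear (determinant = 617)


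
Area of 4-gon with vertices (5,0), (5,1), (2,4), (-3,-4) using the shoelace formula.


sum(xi*y_{i+1}) = 5*1 + 5*4 + 2*(-4) - 3*0 = 17
sum(yi*x_{i+1}) = 0*5 + 1*2 + 4*(-3) - 4*5 = -30
Area = |17 + 30|/2 = 47/2 = 23.5000

23.5000 sq units


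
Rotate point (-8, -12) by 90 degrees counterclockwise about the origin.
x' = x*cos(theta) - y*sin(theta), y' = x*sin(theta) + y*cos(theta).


cos(90) = 0, sin(90) = 1
x' = -8*0 + 12*1 = 12
y' = -8*1 - 12*0 = -8

(12, -8)


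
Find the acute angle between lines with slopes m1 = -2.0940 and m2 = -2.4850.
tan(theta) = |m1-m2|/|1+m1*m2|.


m1-m2 = 0.391
1+m1*m2 = 6.20359
tan(theta) = |0.391/6.20359| = 0.063028
theta = arctan(|0.391/6.20359|) = 3.6065 degrees (acute angle)

3.6065 degrees


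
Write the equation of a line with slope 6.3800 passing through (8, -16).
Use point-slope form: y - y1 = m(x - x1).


y + 16 = 6.3800(x - 8)
y = 6.3800x - 16 - 6.3800*8
y = 6.3800x - 67.0400

y = 6.3800x - 67.0400


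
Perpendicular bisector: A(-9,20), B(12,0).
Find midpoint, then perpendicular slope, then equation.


Midpoint = (1.5, 10)
Slope of AB = dy/dx = -20/21 = -0.9524
Perp slope = -dx/dy = 21/20 = 1.0500
b = My - (perp slope)*Mx = 10 + (21*1.5)/(-20) = 10 - 1.5750 = 8.4250

y = 1.0500x + 8.4250


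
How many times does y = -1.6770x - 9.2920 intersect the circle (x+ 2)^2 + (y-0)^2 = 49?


Substitute y = -1.6770x - 9.2920: (x+ 2)^2 + (-1.6770x- 9.2920-0)^2 = 49
Expand to Ax^2 + Bx + C = 0, where b-k = -9.292
A = 1+m^2 = 3.812329
B = 2(m(b-k) - h) = 2(-1.6770*(-9.292) + 2) = 35.165368
C = h^2 + (b-k)^2 - r^2 = 4 + 86.341264 - 49 = 41.341264
disc = B^2-4AC = 1236.6031 - 630.4260 = 606.1771
disc > 0

2 intersection points


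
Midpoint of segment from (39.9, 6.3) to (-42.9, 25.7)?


Mx = (39.9 - 42.9)/2 = -3.0/2 = -1.5000
My = (6.3 + 25.7)/2 = 32.0/2 = 16.0000

(-1.5000, 16.0000)


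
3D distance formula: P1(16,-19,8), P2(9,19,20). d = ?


dx=-7, dy=38, dz=12
d = sqrt(49+1444+144) = sqrt(1637) = 40.4599

40.4599


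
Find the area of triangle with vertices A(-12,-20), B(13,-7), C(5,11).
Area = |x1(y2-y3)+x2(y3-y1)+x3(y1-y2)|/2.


-12*(-7-11) = 216
13*(11+ 20) = 403
5*(-20+ 7) = -65
sum = 554
Area = |554|/2 = 277.0000

277.0000 sq units


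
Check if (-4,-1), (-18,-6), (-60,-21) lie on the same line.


-4*(-6+ 21) - 18*(-21+ 1) - 60*(-1+ 6)
= -60 + 360 - 300 = 0

Yes, collinear (determinant = 0)


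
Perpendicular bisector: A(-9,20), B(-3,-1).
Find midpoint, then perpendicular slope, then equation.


Midpoint = (-6, 9.5)
Slope of AB = dy/dx = -21/6 = -3.5000
Perp slope = -dx/dy = 6/21 = 0.2857
b = My - (perp slope)*Mx = 9.5 + (6*(-6))/(-21) = 9.5 + 1.7143 = 11.2143

y = 0.2857x + 11.2143


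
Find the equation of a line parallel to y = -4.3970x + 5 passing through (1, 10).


Parallel lines have equal slopes.
m2 = -4.3970
b2 = 10 + 4.3970*1 = 14.3970

y = -4.3970x + 14.3970


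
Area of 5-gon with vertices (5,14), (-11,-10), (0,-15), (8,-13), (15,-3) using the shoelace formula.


sum(xi*y_{i+1}) = 5*(-10) - 11*(-15) + 0*(-13) + 8*(-3) + 15*14 = 301
sum(yi*x_{i+1}) = 14*(-11) - 10*0 - 15*8 - 13*15 - 3*5 = -484
Area = |301 + 484|/2 = 785/2 = 392.5000

392.5000 sq units


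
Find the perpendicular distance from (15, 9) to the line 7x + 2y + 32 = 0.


|7*15 + 2*9 + 32| = |155| = 155
sqrt(49 + 4) = sqrt(53) = 7.2801
d = 155/sqrt(53) = 21.2909

21.2909


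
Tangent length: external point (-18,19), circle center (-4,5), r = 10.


d = sqrt((-18+ 4)^2 + (19-5)^2) = sqrt(196+196) = 19.7990
L = sqrt(392.0000 - 100) = sqrt(292.0000) = 17.0880

17.0880


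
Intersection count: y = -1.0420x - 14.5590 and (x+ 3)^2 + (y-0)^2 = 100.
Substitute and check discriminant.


Substitute y = -1.0420x - 14.5590: (x+ 3)^2 + (-1.0420x- 14.5590-0)^2 = 100
Expand to Ax^2 + Bx + C = 0, where b-k = -14.559
A = 1+m^2 = 2.085764
B = 2(m(b-k) - h) = 2(-1.0420*(-14.559) + 3) = 36.340956
C = h^2 + (b-k)^2 - r^2 = 9 + 211.964481 - 100 = 120.964481
disc = B^2-4AC = 1320.6651 - 1009.2134 = 311.4517
disc > 0

2 intersection points


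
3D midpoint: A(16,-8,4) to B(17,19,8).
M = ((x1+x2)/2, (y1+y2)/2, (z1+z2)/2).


Mx = (16+17)/2 = 16.5000
My = (-8+19)/2 = 5.5000
Mz = (4+8)/2 = 6.0000

M = (16.5000, 5.5000, 6.0000)


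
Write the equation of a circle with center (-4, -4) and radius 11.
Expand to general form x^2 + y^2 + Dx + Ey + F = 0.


(x+ 4)^2 + (y+ 4)^2 = 11^2
D = -2h = 8, E = -2k = 8
F = h^2+k^2-r^2 = 16+16-121 = -89

x^2 + y^2 + 8x + 8y - 89 = 0


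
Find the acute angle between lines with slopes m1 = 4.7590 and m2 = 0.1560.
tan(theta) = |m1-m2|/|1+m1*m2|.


m1-m2 = 4.603
1+m1*m2 = 1.742404
tan(theta) = |4.603/1.742404| = 2.641752
theta = arctan(|4.603/1.742404|) = 69.2665 degrees (acute angle)

69.2665 degrees


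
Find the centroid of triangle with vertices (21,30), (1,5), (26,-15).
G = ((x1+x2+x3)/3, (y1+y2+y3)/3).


Gx = (21+1+26)/3 = 48/3 = 16.0000
Gy = (30+5- 15)/3 = 20/3 = 6.6667

G = (16.0000, 6.6667)


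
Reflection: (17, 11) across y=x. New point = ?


Reflection rule for y=x: (y, x)
(17, 11) -> (11, 17)

(11, 17)


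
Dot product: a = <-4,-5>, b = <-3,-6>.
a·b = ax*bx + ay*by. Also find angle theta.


a·b = -4*(-3) - 5*(-6) = 12 + 30 = 42
|a| = sqrt(16+25) = 6.4031
|b| = sqrt(9+36) = 6.7082
cos(theta) = 42/(sqrt(41)*sqrt(45)) = 42/sqrt(1845) = 0.977802
theta = arccos(42/sqrt(1845)) = 12.0948 degrees

a·b = 42, theta = 12.0948 deg


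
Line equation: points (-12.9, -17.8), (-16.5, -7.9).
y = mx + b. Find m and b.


m = (9.9)/(-3.6) = -2.7500
b = y1 - m*x1 = -17.8 - (9.9*(-12.9))/(-3.6) = -17.8 - 35.4750 = -53.2750

y = -2.7500x - 53.2750


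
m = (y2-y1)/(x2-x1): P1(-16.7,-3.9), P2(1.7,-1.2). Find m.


dy = -1.2 + 3.9 = 2.7
dx = 1.7 + 16.7 = 18.4
m = 2.7/18.4 = 0.1467

m = 0.1467


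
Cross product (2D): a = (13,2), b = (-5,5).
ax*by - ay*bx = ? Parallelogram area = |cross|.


cross = 13*5 - 2*(-5) = 65 + 10 = 75
Parallelogram area = |75| = 75

cross = 75, parallelogram area = 75


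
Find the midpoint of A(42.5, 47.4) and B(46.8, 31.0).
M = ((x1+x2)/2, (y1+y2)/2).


Mx = (42.5 + 46.8)/2 = 89.3/2 = 44.6500
My = (47.4 + 31.0)/2 = 78.4/2 = 39.2000

(44.6500, 39.2000)


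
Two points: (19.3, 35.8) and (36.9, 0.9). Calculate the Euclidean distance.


dx = 36.9 - 19.3 = 17.6
dy = 0.9 - 35.8 = -34.9
d = sqrt(309.76 + 1218.01) = sqrt(1527.77) = 39.0867

39.0867


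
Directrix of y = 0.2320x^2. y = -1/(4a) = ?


a = 0.2320
1/(4a) = 1.0776
directrix: y = -1.0776 = -1.0776

y = -1.0776


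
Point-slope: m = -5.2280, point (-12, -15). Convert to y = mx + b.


y + 15 = -5.2280(x + 12)
y = -5.2280x - 15 + 5.2280*(-12)
y = -5.2280x - 77.7360

y = -5.2280x - 77.7360


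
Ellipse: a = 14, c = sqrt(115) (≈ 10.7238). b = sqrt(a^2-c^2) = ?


b^2 = 14^2 - (sqrt(115))^2 = 196 - 115 = 81
b = sqrt(81) = 9

b = 9


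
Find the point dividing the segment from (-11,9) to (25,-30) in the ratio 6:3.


Px = (6*25 + 3*(-11))/9 = 117/9 = 13.0000
Py = (6*(-30) + 3*9)/9 = -153/9 = -17.0000

P = (13.0000, -17.0000)


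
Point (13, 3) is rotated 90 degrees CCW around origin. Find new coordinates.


cos(90) = 0, sin(90) = 1
x' = 13*0 - 3*1 = -3
y' = 13*1 + 3*0 = 13

(-3, 13)


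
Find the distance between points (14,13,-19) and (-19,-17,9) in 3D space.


dx=-33, dy=-30, dz=28
d = sqrt(1089+900+784) = sqrt(2773) = 52.6593

52.6593


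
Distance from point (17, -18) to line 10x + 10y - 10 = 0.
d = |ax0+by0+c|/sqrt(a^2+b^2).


|10*17 + 10*(-18) - 10| = |-20| = 20
sqrt(100 + 100) = sqrt(200) = 14.1421
d = 20/sqrt(200) = 1.4142

1.4142


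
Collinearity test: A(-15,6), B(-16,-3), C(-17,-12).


-15*(-3+ 12) - 16*(-12-6) - 17*(6+ 3)
= -135 + 288 - 153 = 0

Yes, collinear (determinant = 0)


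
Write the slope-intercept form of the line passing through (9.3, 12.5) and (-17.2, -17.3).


m = (-29.8)/(-26.5) = 1.1245
b = y1 - m*x1 = 12.5 - (-29.8*9.3)/(-26.5) = 12.5 - 10.4581 = 2.0419

y = 1.1245x + 2.0419


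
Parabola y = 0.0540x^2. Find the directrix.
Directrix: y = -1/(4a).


a = 0.0540
1/(4a) = 4.6296
directrix: y = -4.6296 = -4.6296

y = -4.6296


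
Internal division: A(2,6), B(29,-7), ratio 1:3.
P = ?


Px = (1*29 + 3*2)/4 = 35/4 = 8.7500
Py = (1*(-7) + 3*6)/4 = 11/4 = 2.7500

P = (8.7500, 2.7500)


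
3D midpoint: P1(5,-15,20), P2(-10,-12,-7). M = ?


Mx = (5- 10)/2 = -2.5000
My = (-15- 12)/2 = -13.5000
Mz = (20- 7)/2 = 6.5000

M = (-2.5000, -13.5000, 6.5000)


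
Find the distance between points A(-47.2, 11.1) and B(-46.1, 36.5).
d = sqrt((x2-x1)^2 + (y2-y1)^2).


dx = -46.1 + 47.2 = 1.1
dy = 36.5 - 11.1 = 25.4
d = sqrt(1.21 + 645.16) = sqrt(646.37) = 25.4238

25.4238


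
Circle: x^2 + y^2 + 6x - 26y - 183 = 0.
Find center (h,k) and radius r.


h = -D/2 = -6/2 = -3
k = -E/2 = 26/2 = 13
r^2 = h^2 + k^2 - F = 9 + 169 + 183 = 361
r = 19

Center (-3, 13), radius = 19


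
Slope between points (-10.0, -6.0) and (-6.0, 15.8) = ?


dy = 15.8 + 6.0 = 21.8
dx = -6.0 + 10.0 = 4.0
m = 21.8/4.0 = 5.4500

m = 5.4500


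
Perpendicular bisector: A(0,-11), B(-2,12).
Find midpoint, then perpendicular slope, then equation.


Midpoint = (-1, 0.5)
Slope of AB = dy/dx = 23/(-2) = -11.5000
Perp slope = -dx/dy = 2/23 = 0.0870
b = My - (perp slope)*Mx = 0.5 + (-2*(-1))/23 = 0.5 + 0.0870 = 0.5870

y = 0.0870x + 0.5870


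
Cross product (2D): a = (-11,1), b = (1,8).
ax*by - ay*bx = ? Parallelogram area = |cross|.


cross = -11*8 - 1*1 = -88 - 1 = -89
Parallelogram area = |-89| = 89

cross = -89, parallelogram area = 89


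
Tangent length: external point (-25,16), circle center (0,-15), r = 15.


d = sqrt((-25-0)^2 + (16+ 15)^2) = sqrt(625+961) = 39.8246
L = sqrt(1586.0000 - 225) = sqrt(1361.0000) = 36.8917

36.8917


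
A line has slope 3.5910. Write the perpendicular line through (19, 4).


Perpendicular slope = -1/m1 = -1/3.5910 = -0.2785
b2 = y0 - m2*x0 = 4 + 19/3.5910 = 4 + 5.2910 = 9.2910

y = -0.2785x + 9.2910


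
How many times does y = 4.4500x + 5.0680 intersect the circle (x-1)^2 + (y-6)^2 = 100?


Substitute y = 4.4500x + 5.0680: (x-1)^2 + (4.4500x+5.0680-6)^2 = 100
Expand to Ax^2 + Bx + C = 0, where b-k = -0.932
A = 1+m^2 = 20.8025
B = 2(m(b-k) - h) = 2(4.4500*(-0.932) - 1) = -10.2948
C = h^2 + (b-k)^2 - r^2 = 1 + 0.868624 - 100 = -98.131376
disc = B^2-4AC = 105.9829 + 8165.5118 = 8271.4947
disc > 0

2 intersection points


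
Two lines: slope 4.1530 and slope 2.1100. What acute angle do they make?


m1-m2 = 2.043
1+m1*m2 = 9.76283
tan(theta) = |2.043/9.76283| = 0.209263
theta = arctan(|2.043/9.76283|) = 11.8193 degrees (acute angle)

11.8193 degrees


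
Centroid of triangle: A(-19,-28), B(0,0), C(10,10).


Gx = (-19+0+10)/3 = -9/3 = -3.0000
Gy = (-28+0+10)/3 = -18/3 = -6.0000

G = (-3.0000, -6.0000)


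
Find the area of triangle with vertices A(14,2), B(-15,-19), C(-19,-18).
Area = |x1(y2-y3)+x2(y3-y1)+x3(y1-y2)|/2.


14*(-19+ 18) = -14
-15*(-18-2) = 300
-19*(2+ 19) = -399
sum = -113
Area = |-113|/2 = 56.5000

56.5000 sq units


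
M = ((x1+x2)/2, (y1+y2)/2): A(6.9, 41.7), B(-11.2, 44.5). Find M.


Mx = (6.9 - 11.2)/2 = -4.3/2 = -2.1500
My = (41.7 + 44.5)/2 = 86.2/2 = 43.1000

(-2.1500, 43.1000)


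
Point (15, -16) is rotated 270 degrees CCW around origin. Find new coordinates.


cos(270) = 0, sin(270) = -1
x' = 15*0 + 16*(-1) = -16
y' = 15*(-1) - 16*0 = -15

(-16, -15)


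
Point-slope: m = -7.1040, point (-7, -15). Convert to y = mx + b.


y + 15 = -7.1040(x + 7)
y = -7.1040x - 15 + 7.1040*(-7)
y = -7.1040x - 64.7280

y = -7.1040x - 64.7280


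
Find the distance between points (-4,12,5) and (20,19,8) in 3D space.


dx=24, dy=7, dz=3
d = sqrt(576+49+9) = sqrt(634) = 25.1794

25.1794


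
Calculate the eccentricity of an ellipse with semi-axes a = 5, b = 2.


c = sqrt(25-4) = sqrt(21) = 4.5826
e = c/a = sqrt(21)/5 = 0.9165

e = 0.9165


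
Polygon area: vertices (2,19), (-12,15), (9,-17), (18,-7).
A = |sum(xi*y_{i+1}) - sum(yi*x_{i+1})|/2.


sum(xi*y_{i+1}) = 2*15 - 12*(-17) + 9*(-7) + 18*19 = 513
sum(yi*x_{i+1}) = 19*(-12) + 15*9 - 17*18 - 7*2 = -413
Area = |513 + 413|/2 = 926/2 = 463.0000

463.0000 sq units


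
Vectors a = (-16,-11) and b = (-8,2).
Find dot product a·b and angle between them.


a·b = -16*(-8) - 11*2 = 128 - 22 = 106
|a| = sqrt(256+121) = 19.4165
|b| = sqrt(64+4) = 8.2462
cos(theta) = 106/(sqrt(377)*sqrt(68)) = 106/sqrt(25636) = 0.662035
theta = arccos(106/sqrt(25636)) = 48.5448 degrees

a·b = 106, theta = 48.5448 deg


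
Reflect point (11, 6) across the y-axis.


Reflection rule for y-axis: (-x, y)
(11, 6) -> (-11, 6)

(-11, 6)


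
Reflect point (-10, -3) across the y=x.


Reflection rule for y=x: (y, x)
(-10, -3) -> (-3, -10)

(-3, -10)


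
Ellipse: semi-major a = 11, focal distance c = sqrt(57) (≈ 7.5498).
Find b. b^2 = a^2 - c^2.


b^2 = 11^2 - (sqrt(57))^2 = 121 - 57 = 64
b = sqrt(64) = 8

b = 8


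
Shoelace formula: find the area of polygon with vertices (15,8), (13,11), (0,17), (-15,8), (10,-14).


sum(xi*y_{i+1}) = 15*11 + 13*17 + 0*8 - 15*(-14) + 10*8 = 676
sum(yi*x_{i+1}) = 8*13 + 11*0 + 17*(-15) + 8*10 - 14*15 = -281
Area = |676 + 281|/2 = 957/2 = 478.5000

478.5000 sq units


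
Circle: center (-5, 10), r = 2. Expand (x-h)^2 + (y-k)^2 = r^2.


(x+ 5)^2 + (y-10)^2 = 2^2
D = -2h = 10, E = -2k = -20
F = h^2+k^2-r^2 = 25+100-4 = 121

x^2 + y^2 + 10x - 20y + 121 = 0


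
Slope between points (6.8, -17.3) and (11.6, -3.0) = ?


dy = -3.0 + 17.3 = 14.3
dx = 11.6 - 6.8 = 4.8
m = 14.3/4.8 = 2.9792

m = 2.9792


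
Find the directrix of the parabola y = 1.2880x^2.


a = 1.2880
1/(4a) = 0.1941
directrix: y = -0.1941 = -0.1941

y = -0.1941


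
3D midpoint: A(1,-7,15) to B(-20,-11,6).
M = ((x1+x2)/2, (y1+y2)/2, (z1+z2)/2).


Mx = (1- 20)/2 = -9.5000
My = (-7- 11)/2 = -9.0000
Mz = (15+6)/2 = 10.5000

M = (-9.5000, -9.0000, 10.5000)


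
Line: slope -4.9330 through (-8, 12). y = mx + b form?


y - 12 = -4.9330(x + 8)
y = -4.9330x + 12 + 4.9330*(-8)
y = -4.9330x - 27.4640

y = -4.9330x - 27.4640


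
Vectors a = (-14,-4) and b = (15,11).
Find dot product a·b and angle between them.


a·b = -14*15 - 4*11 = -210 - 44 = -254
|a| = sqrt(196+16) = 14.5602
|b| = sqrt(225+121) = 18.6011
cos(theta) = -254/(sqrt(212)*sqrt(346)) = -254/sqrt(73352) = -0.937838
theta = arccos(-254/sqrt(73352)) = 159.6916 degrees

a·b = -254, theta = 159.6916 deg


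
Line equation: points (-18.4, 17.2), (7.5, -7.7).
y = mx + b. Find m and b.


m = (-24.9)/(25.9) = -0.9614
b = y1 - m*x1 = 17.2 - (-24.9*(-18.4))/(25.9) = 17.2 - 17.6896 = -0.4896

y = -0.9614x - 0.4896


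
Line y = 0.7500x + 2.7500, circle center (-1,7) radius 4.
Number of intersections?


Substitute y = 0.7500x + 2.7500: (x+ 1)^2 + (0.7500x+2.7500-7)^2 = 16
Expand to Ax^2 + Bx + C = 0, where b-k = -4.25
A = 1+m^2 = 1.5625
B = 2(m(b-k) - h) = 2(0.7500*(-4.25) + 1) = -4.375
C = h^2 + (b-k)^2 - r^2 = 1 + 18.0625 - 16 = 3.0625
disc = B^2-4AC = 19.1406 - 19.1406 = 0
disc = 0

1 intersection point (tangent)


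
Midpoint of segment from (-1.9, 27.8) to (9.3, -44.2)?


Mx = (-1.9 + 9.3)/2 = 7.4/2 = 3.7000
My = (27.8 - 44.2)/2 = -16.4/2 = -8.2000

(3.7000, -8.2000)


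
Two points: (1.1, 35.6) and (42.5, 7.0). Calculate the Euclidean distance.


dx = 42.5 - 1.1 = 41.4
dy = 7.0 - 35.6 = -28.6
d = sqrt(1713.96 + 817.96) = sqrt(2531.92) = 50.3182

50.3182


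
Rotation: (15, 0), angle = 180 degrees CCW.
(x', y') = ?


cos(180) = -1, sin(180) = 0
x' = 15*(-1) - 0*0 = -15
y' = 15*0 + 0*(-1) = 0

(-15, 0)


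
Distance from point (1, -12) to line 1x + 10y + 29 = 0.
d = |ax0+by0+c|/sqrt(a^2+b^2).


|1*1 + 10*(-12) + 29| = |-90| = 90
sqrt(1 + 100) = sqrt(101) = 10.0499
d = 90/sqrt(101) = 8.9553

8.9553


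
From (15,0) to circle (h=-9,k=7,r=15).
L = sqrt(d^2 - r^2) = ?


d = sqrt((15+ 9)^2 + (0-7)^2) = sqrt(576+49) = 25.0000
L = sqrt(625.0000 - 225) = sqrt(400.0000) = 20.0000

20.0000


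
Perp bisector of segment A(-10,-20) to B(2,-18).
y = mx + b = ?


Midpoint = (-4, -19)
Slope of AB = dy/dx = 2/12 = 0.1667
Perp slope = -dx/dy = -12/2 = -6.0000
b = My - (perp slope)*Mx = -19 + (12*(-4))/2 = -19 - 24.0000 = -43.0000

y = -6.0000x - 43.0000


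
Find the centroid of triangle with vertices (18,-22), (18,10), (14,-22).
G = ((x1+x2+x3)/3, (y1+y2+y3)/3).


Gx = (18+18+14)/3 = 50/3 = 16.6667
Gy = (-22+10- 22)/3 = -34/3 = -11.3333

G = (16.6667, -11.3333)


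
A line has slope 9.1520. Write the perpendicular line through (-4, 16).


Perpendicular slope = -1/m1 = -1/9.1520 = -0.1093
b2 = y0 - m2*x0 = 16 - 4/9.1520 = 16 - 0.4371 = 15.5629

y = -0.1093x + 15.5629


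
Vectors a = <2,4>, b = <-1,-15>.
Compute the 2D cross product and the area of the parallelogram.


cross = 2*(-15) - 4*(-1) = -30 + 4 = -26
Parallelogram area = |-26| = 26

cross = -26, parallelogram area = 26


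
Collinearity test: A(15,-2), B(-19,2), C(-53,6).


15*(2-6) - 19*(6+ 2) - 53*(-2-2)
= -60 - 152 + 212 = 0

Yes, collinear (determinant = 0)


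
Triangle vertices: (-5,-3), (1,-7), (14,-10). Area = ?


-5*(-7+ 10) = -15
1*(-10+ 3) = -7
14*(-3+ 7) = 56
sum = 34
Area = |34|/2 = 17.0000

17.0000 sq units


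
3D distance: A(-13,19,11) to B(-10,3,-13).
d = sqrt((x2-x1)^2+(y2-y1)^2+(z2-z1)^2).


dx=3, dy=-16, dz=-24
d = sqrt(9+256+576) = sqrt(841) = 29.0000

29.0000


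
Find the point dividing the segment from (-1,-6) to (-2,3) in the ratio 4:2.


Px = (4*(-2) + 2*(-1))/6 = -10/6 = -1.6667
Py = (4*3 + 2*(-6))/6 = 0/6 = 0

P = (-1.6667, 0)


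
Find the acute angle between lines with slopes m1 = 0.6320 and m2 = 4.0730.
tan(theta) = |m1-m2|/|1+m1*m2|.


m1-m2 = -3.441
1+m1*m2 = 3.574136
tan(theta) = |-3.441/3.574136| = 0.962750
theta = arctan(|-3.441/3.574136|) = 43.9127 degrees (acute angle)

43.9127 degrees


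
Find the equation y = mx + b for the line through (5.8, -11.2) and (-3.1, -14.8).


m = (-3.6)/(-8.9) = 0.4045
b = y1 - m*x1 = -11.2 - (-3.6*5.8)/(-8.9) = -11.2 - 2.3461 = -13.5461

y = 0.4045x - 13.5461


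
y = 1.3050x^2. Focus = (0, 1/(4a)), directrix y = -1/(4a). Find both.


a = 1.3050
1/(4a) = 0.1916
Focus = (0, 0.1916)
Directrix: y = -0.1916

Focus = (0, 0.1916), Directrix: y = -0.1916


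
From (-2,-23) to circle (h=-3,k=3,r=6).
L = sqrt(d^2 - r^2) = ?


d = sqrt((-2+ 3)^2 + (-23-3)^2) = sqrt(1+676) = 26.0192
L = sqrt(677.0000 - 36) = sqrt(641.0000) = 25.3180

25.3180


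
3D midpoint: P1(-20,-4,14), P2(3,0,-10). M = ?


Mx = (-20+3)/2 = -8.5000
My = (-4+0)/2 = -2.0000
Mz = (14- 10)/2 = 2.0000

M = (-8.5000, -2.0000, 2.0000)


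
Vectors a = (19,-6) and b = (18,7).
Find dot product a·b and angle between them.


a·b = 19*18 - 6*7 = 342 - 42 = 300
|a| = sqrt(361+36) = 19.9249
|b| = sqrt(324+49) = 19.3132
cos(theta) = 300/(sqrt(397)*sqrt(373)) = 300/sqrt(148081) = 0.779600
theta = arccos(300/sqrt(148081)) = 38.7761 degrees

a·b = 300, theta = 38.7761 deg


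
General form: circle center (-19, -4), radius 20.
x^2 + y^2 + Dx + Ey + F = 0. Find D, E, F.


(x+ 19)^2 + (y+ 4)^2 = 20^2
D = -2h = 38, E = -2k = 8
F = h^2+k^2-r^2 = 361+16-400 = -23

D = 38, E = 8, F = -23


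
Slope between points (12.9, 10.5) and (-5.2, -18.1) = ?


dy = -18.1 - 10.5 = -28.6
dx = -5.2 - 12.9 = -18.1
m = -28.6/(-18.1) = 1.5801

m = 1.5801


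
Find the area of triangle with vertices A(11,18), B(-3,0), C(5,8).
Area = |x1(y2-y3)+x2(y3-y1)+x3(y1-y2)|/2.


11*(0-8) = -88
-3*(8-18) = 30
5*(18-0) = 90
sum = 32
Area = |32|/2 = 16.0000

16.0000 sq units


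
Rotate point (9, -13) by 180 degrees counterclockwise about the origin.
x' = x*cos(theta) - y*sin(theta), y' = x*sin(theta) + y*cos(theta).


cos(180) = -1, sin(180) = 0
x' = 9*(-1) + 13*0 = -9
y' = 9*0 - 13*(-1) = 13

(-9, 13)


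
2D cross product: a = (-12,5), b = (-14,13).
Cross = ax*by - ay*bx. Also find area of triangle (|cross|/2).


cross = -12*13 - 5*(-14) = -156 + 70 = -86
Triangle area = |-86|/2 = 86/2 = 43.0000

cross = -86, triangle area = 43.0000


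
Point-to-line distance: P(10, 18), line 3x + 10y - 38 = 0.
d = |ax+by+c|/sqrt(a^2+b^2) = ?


|3*10 + 10*18 - 38| = |172| = 172
sqrt(9 + 100) = sqrt(109) = 10.4403
d = 172/sqrt(109) = 16.4746

16.4746


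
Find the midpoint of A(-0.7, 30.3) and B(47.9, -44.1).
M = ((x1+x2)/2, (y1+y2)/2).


Mx = (-0.7 + 47.9)/2 = 47.2/2 = 23.6000
My = (30.3 - 44.1)/2 = -13.8/2 = -6.9000

(23.6000, -6.9000)


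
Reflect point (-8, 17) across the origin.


Reflection rule for origin: (-x, -y)
(-8, 17) -> (8, -17)

(8, -17)


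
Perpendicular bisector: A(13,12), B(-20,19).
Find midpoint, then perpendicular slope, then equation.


Midpoint = (-3.5, 15.5)
Slope of AB = dy/dx = 7/(-33) = -0.2121
Perp slope = -dx/dy = 33/7 = 4.7143
b = My - (perp slope)*Mx = 15.5 + (-33*(-3.5))/7 = 15.5 + 16.5000 = 32.0000

y = 4.7143x + 32.0000


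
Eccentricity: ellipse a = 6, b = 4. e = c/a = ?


c = sqrt(36-16) = sqrt(20) = 4.4721
e = c/a = sqrt(20)/6 = 0.7454

e = 0.7454


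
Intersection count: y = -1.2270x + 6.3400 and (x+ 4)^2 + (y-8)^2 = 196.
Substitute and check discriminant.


Substitute y = -1.2270x + 6.3400: (x+ 4)^2 + (-1.2270x+6.3400-8)^2 = 196
Expand to Ax^2 + Bx + C = 0, where b-k = -1.66
A = 1+m^2 = 2.505529
B = 2(m(b-k) - h) = 2(-1.2270*(-1.66) + 4) = 12.07364
C = h^2 + (b-k)^2 - r^2 = 16 + 2.7556 - 196 = -177.2444
disc = B^2-4AC = 145.7728 + 1776.3639 = 1922.1367
disc > 0

2 intersection points


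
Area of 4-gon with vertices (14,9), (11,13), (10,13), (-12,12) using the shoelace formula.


sum(xi*y_{i+1}) = 14*13 + 11*13 + 10*12 - 12*9 = 337
sum(yi*x_{i+1}) = 9*11 + 13*10 + 13*(-12) + 12*14 = 241
Area = |337 - 241|/2 = 96/2 = 48.0000

48.0000 sq units


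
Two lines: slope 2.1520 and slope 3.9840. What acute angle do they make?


m1-m2 = -1.832
1+m1*m2 = 9.573568
tan(theta) = |-1.832/9.573568| = 0.191360
theta = arctan(|-1.832/9.573568|) = 10.8332 degrees (acute angle)

10.8332 degrees


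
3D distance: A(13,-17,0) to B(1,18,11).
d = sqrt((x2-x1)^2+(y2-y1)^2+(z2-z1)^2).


dx=-12, dy=35, dz=11
d = sqrt(144+1225+121) = sqrt(1490) = 38.6005

38.6005


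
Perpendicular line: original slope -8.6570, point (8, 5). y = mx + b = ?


Perpendicular slope = -1/m1 = -1/(-8.6570) = 0.1155
b2 = y0 - m2*x0 = 5 + 8/(-8.6570) = 5 - 0.9241 = 4.0759

y = 0.1155x + 4.0759


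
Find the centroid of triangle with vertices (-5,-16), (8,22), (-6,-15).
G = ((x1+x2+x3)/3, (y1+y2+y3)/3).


Gx = (-5+8- 6)/3 = -3/3 = -1.0000
Gy = (-16+22- 15)/3 = -9/3 = -3.0000

G = (-1.0000, -3.0000)


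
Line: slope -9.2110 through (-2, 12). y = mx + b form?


y - 12 = -9.2110(x + 2)
y = -9.2110x + 12 + 9.2110*(-2)
y = -9.2110x - 6.4220

y = -9.2110x - 6.4220


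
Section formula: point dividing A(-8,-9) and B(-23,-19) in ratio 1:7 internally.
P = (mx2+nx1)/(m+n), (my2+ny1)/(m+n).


Px = (1*(-23) + 7*(-8))/8 = -79/8 = -9.8750
Py = (1*(-19) + 7*(-9))/8 = -82/8 = -10.2500

P = (-9.8750, -10.2500)


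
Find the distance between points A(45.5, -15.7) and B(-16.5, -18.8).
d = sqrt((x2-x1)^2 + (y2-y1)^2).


dx = -16.5 - 45.5 = -62.0
dy = -18.8 + 15.7 = -3.1
d = sqrt(3844.0 + 9.61) = sqrt(3853.61) = 62.0775

62.0775


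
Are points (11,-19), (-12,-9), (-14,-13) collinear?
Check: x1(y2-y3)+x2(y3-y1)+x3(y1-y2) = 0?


11*(-9+ 13) - 12*(-13+ 19) - 14*(-19+ 9)
= 44 - 72 + 140 = 112

No, not collinear (determinant = 112)


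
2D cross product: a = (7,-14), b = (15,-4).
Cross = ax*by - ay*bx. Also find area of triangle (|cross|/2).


cross = 7*(-4) + 14*15 = -28 + 210 = 182
Triangle area = |182|/2 = 182/2 = 91.0000

cross = 182, triangle area = 91.0000


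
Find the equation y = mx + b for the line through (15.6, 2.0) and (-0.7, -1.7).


m = (-3.7)/(-16.3) = 0.2270
b = y1 - m*x1 = 2.0 - (-3.7*15.6)/(-16.3) = 2.0 - 3.5411 = -1.5411

y = 0.2270x - 1.5411


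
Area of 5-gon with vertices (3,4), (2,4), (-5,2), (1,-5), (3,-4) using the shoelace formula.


sum(xi*y_{i+1}) = 3*4 + 2*2 - 5*(-5) + 1*(-4) + 3*4 = 49
sum(yi*x_{i+1}) = 4*2 + 4*(-5) + 2*1 - 5*3 - 4*3 = -37
Area = |49 + 37|/2 = 86/2 = 43.0000

43.0000 sq units
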